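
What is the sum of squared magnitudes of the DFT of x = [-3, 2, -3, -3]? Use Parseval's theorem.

Parseval: Σ|x[n]|² = (1/N)Σ|X[k]|², so Σ|X[k]|² = N·Σ|x[n]|² = 4·31.0000

Σ|X[k]|² = N·Σ|x[n]|² = 4·31.0000 = 124.0000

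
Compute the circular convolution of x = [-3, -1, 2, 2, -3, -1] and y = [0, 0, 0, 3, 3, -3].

(x ⊛ y)[n] = Σ(m=0 to 5) x[m] · y[(n-m) mod 6]

Computing each output sample:
(x ⊛ y)[0] = 15
(x ⊛ y)[1] = -9
(x ⊛ y)[2] = -18
(x ⊛ y)[3] = -3
(x ⊛ y)[4] = -9
(x ⊛ y)[5] = 12

x ⊛ y = [15, -9, -18, -3, -9, 12]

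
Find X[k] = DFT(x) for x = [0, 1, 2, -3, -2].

X[k] = Σ(n=0 to 4) x[n] · ω_5^(nk)
where ω_5 = e^(-2πi/5)

Computing each X[k]:
X[0] = -2
X[1] = 0.5000-5.7921i
X[2] = 0.5000+2.9919i
X[3] = 0.5000-2.9919i
X[4] = 0.5000+5.7921i

X = [-2, 0.5000-5.7921i, 0.5000+2.9919i, 0.5000-2.9919i, 0.5000+5.7921i]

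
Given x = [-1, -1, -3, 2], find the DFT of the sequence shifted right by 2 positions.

Time shift by 2: X_shifted[k] = ω_4^(2k) · X[k]
Shifted x = [-3, 2, -1, -1]

DFT(x[n-2]) = [-3, -2-3i, -5, -2+3i]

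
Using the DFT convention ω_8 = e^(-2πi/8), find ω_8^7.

ω_8^7 = e^(-2πi·7/8)
= cos(-2π·7/8) + i·sin(-2π·7/8)
= cos(-14π/8) + i·sin(-14π/8)

ω_8^7 = cos(-14π/8) + i·sin(-14π/8) = 0.7071+0.7071i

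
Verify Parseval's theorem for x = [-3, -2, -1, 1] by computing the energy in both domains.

Time domain:
Σ|x[n]|² = |-3|² + |-2|² + |-1|² + |1|² = 15.0000

Frequency domain:
(1/4)Σ|X[k]|² = (1/4)(|-5|² + |-2+3i|² + |-3|² + |-2-3i|²) = (1/4)·60.0000 = 15.0000

Both sides agree, confirming Parseval's theorem.

Σ|x[n]|² = (1/N)Σ|X[k]|² = 15.0000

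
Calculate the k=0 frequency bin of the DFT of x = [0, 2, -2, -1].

X[0] = Σ(n=0 to 3) x[n] · ω_4^0 = Σ x[n]
= (0) + (2) + (-2) + (-1)

X[0] = -1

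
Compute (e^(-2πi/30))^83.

Since ω_30^30 = 1, powers reduce modulo 30.
83 mod 30 = 23
So ω_30^83 = ω_30^23 = e^(-2πi·23/30)

ω_30^83 = ω_30^23 = 0.1045+0.9945i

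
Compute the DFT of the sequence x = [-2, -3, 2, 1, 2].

X[k] = Σ(n=0 to 4) x[n] · ω_5^(nk)
where ω_5 = e^(-2πi/5)

Computing each X[k]:
X[0] = 0
X[1] = -4.7361+4.1675i
X[2] = -0.2639+3.8900i
X[3] = -0.2639-3.8900i
X[4] = -4.7361-4.1675i

X = [0, -4.7361+4.1675i, -0.2639+3.8900i, -0.2639-3.8900i, -4.7361-4.1675i]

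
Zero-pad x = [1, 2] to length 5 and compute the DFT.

Original 2-point DFT: [3, -1]
Zero-padded 5-point DFT provides frequency interpolation.

DFT_5([x, 0, ...]) = [3, 1.6180-1.9021i, -0.6180-1.1756i, -0.6180+1.1756i, 1.6180+1.9021i]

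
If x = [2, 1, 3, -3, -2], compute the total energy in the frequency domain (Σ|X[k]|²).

Parseval: Σ|x[n]|² = (1/N)Σ|X[k]|², so Σ|X[k]|² = N·Σ|x[n]|² = 5·27.0000

Σ|X[k]|² = N·Σ|x[n]|² = 5·27.0000 = 135.0000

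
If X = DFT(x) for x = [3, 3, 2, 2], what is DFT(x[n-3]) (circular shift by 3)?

Time shift by 3: X_shifted[k] = ω_4^(3k) · X[k]
Shifted x = [3, 2, 2, 3]

DFT(x[n-3]) = [10, 1+1i, 0, 1-1i]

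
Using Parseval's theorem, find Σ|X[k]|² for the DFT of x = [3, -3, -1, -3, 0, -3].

Parseval: Σ|x[n]|² = (1/N)Σ|X[k]|², so Σ|X[k]|² = N·Σ|x[n]|² = 6·37.0000

Σ|X[k]|² = N·Σ|x[n]|² = 6·37.0000 = 222.0000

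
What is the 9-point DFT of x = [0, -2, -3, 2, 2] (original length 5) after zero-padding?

Original 5-point DFT: [-1, 0.8090+6.7432i, -0.3090-2.4041i, -0.3090+2.4041i, 0.8090-6.7432i]
Zero-padded 9-point DFT provides frequency interpolation.

DFT_9([x, 0, ...]) = [-1, -4.9324+1.8239i, 3.0039+6.0133i, 3.5000-2.5981i, -1.0715-1.0068i, -1.0715+1.0068i, 3.5000+2.5981i, 3.0039-6.0133i, -4.9324-1.8239i]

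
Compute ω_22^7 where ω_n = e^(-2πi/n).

ω_22^7 = e^(-2πi·7/22)
= cos(-2π·7/22) + i·sin(-2π·7/22)
= cos(-14π/22) + i·sin(-14π/22)

ω_22^7 = cos(-14π/22) + i·sin(-14π/22) = -0.4154-0.9096i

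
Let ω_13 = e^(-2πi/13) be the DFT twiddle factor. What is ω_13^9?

ω_13^9 = e^(-2πi·9/13)
= cos(-2π·9/13) + i·sin(-2π·9/13)
= cos(-18π/13) + i·sin(-18π/13)

ω_13^9 = cos(-18π/13) + i·sin(-18π/13) = -0.3546+0.9350i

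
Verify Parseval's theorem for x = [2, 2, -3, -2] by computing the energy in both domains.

Time domain:
Σ|x[n]|² = |2|² + |2|² + |-3|² + |-2|² = 21.0000

Frequency domain:
(1/4)Σ|X[k]|² = (1/4)(|-1|² + |5-4i|² + |-1|² + |5+4i|²) = (1/4)·84.0000 = 21.0000

Both sides agree, confirming Parseval's theorem.

Σ|x[n]|² = (1/N)Σ|X[k]|² = 21.0000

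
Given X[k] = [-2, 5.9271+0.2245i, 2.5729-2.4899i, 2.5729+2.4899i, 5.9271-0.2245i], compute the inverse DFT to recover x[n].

x[n] = (1/5) Σ(k=0 to 4) X[k] · e^(2πikn/5)

Computing each x[n]:
x[0] = 3
x[1] = 0
x[2] = -3
x[3] = -1
x[4] = -1

x = [3, 0, -3, -1, -1]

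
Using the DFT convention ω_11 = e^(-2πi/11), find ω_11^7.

ω_11^7 = e^(-2πi·7/11)
= cos(-2π·7/11) + i·sin(-2π·7/11)
= cos(-14π/11) + i·sin(-14π/11)

ω_11^7 = cos(-14π/11) + i·sin(-14π/11) = -0.6549+0.7557i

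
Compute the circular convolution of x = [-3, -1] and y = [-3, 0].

(x ⊛ y)[n] = Σ(m=0 to 1) x[m] · y[(n-m) mod 2]

Computing each output sample:
(x ⊛ y)[0] = 9
(x ⊛ y)[1] = 3

x ⊛ y = [9, 3]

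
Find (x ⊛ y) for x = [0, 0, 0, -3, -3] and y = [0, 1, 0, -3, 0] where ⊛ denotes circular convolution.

(x ⊛ y)[n] = Σ(m=0 to 4) x[m] · y[(n-m) mod 5]

Computing each output sample:
(x ⊛ y)[0] = -3
(x ⊛ y)[1] = 9
(x ⊛ y)[2] = 9
(x ⊛ y)[3] = 0
(x ⊛ y)[4] = -3

x ⊛ y = [-3, 9, 9, 0, -3]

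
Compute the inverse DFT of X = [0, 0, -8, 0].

x[n] = (1/4) Σ(k=0 to 3) X[k] · e^(2πikn/4)

Computing each x[n]:
x[0] = -2
x[1] = 2
x[2] = -2
x[3] = 2

x = [-2, 2, -2, 2]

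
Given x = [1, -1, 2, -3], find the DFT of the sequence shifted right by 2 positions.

Time shift by 2: X_shifted[k] = ω_4^(2k) · X[k]
Shifted x = [2, -3, 1, -1]

DFT(x[n-2]) = [-1, 1+2i, 7, 1-2i]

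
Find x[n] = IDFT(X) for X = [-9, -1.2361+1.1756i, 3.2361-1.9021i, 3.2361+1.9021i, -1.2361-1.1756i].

x[n] = (1/5) Σ(k=0 to 4) X[k] · e^(2πikn/5)

Computing each x[n]:
x[0] = -1
x[1] = -3
x[2] = -2
x[3] = 0
x[4] = -3

x = [-1, -3, -2, 0, -3]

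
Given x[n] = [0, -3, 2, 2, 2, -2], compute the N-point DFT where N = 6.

X[k] = Σ(n=0 to 5) x[n] · ω_6^(nk)
where ω_6 = e^(-2πi/6)

Computing each X[k]:
X[0] = 1
X[1] = -6.5000+0.8660i
X[2] = 2.5000+0.8660i
X[3] = 7
X[4] = 2.5000-0.8660i
X[5] = -6.5000-0.8660i

X = [1, -6.5000+0.8660i, 2.5000+0.8660i, 7, 2.5000-0.8660i, -6.5000-0.8660i]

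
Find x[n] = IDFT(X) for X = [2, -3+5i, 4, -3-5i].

x[n] = (1/4) Σ(k=0 to 3) X[k] · e^(2πikn/4)

Computing each x[n]:
x[0] = 0
x[1] = -3
x[2] = 3
x[3] = 2

x = [0, -3, 3, 2]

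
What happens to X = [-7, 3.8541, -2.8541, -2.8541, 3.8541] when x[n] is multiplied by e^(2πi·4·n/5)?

Modulation property: DFT(ω_5^(-4n)·x[n]) = X[(k-4) mod 5], so circularly shift X by 4 positions.

X[k-4] = [3.8541, -2.8541, -2.8541, 3.8541, -7]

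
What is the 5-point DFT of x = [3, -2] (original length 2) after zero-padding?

Original 2-point DFT: [1, 5]
Zero-padded 5-point DFT provides frequency interpolation.

DFT_5([x, 0, ...]) = [1, 2.3820+1.9021i, 4.6180+1.1756i, 4.6180-1.1756i, 2.3820-1.9021i]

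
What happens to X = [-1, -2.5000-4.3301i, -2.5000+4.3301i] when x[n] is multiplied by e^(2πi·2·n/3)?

Modulation property: DFT(ω_3^(-2n)·x[n]) = X[(k-2) mod 3], so circularly shift X by 2 positions.

X[k-2] = [-2.5000-4.3301i, -2.5000+4.3301i, -1]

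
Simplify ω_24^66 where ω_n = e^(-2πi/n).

Since ω_24^24 = 1, powers reduce modulo 24.
66 mod 24 = 18
So ω_24^66 = ω_24^18 = e^(-2πi·18/24)

ω_24^66 = ω_24^18 = 1i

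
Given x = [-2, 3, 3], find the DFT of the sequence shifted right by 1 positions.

Time shift by 1: X_shifted[k] = ω_3^(1k) · X[k]
Shifted x = [3, -2, 3]

DFT(x[n-1]) = [4, 2.5000+4.3301i, 2.5000-4.3301i]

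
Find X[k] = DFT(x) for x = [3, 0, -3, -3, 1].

X[k] = Σ(n=0 to 4) x[n] · ω_5^(nk)
where ω_5 = e^(-2πi/5)

Computing each X[k]:
X[0] = -2
X[1] = 8.1631+0.9511i
X[2] = 0.3369+0.5878i
X[3] = 0.3369-0.5878i
X[4] = 8.1631-0.9511i

X = [-2, 8.1631+0.9511i, 0.3369+0.5878i, 0.3369-0.5878i, 8.1631-0.9511i]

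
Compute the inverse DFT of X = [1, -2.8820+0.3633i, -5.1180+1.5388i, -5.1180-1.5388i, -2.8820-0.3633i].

x[n] = (1/5) Σ(k=0 to 4) X[k] · e^(2πikn/5)

Computing each x[n]:
x[0] = -3
x[1] = 1
x[2] = 1
x[3] = 0
x[4] = 2

x = [-3, 1, 1, 0, 2]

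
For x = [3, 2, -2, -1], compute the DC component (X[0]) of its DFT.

X[0] = Σ(n=0 to 3) x[n] · ω_4^0 = Σ x[n]
= (3) + (2) + (-2) + (-1)

X[0] = 2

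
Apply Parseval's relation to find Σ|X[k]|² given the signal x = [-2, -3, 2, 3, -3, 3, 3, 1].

Parseval: Σ|x[n]|² = (1/N)Σ|X[k]|², so Σ|X[k]|² = N·Σ|x[n]|² = 8·54.0000

Σ|X[k]|² = N·Σ|x[n]|² = 8·54.0000 = 432.0000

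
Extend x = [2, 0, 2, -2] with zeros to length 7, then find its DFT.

Original 4-point DFT: [2, -2i, 6, 2i]
Zero-padded 7-point DFT provides frequency interpolation.

DFT_7([x, 0, ...]) = [2, 3.3569-1.0821i, -1.0489-0.6959i, 3.6920+3.5135i, 3.6920-3.5135i, -1.0489+0.6959i, 3.3569+1.0821i]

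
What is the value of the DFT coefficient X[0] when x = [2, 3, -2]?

X[0] = Σ(n=0 to 2) x[n] · ω_3^0 = Σ x[n]
= (2) + (3) + (-2)

X[0] = 3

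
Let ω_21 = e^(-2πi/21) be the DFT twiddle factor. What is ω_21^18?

ω_21^18 = e^(-2πi·18/21)
= cos(-2π·18/21) + i·sin(-2π·18/21)
= cos(-36π/21) + i·sin(-36π/21)

ω_21^18 = cos(-36π/21) + i·sin(-36π/21) = 0.6235+0.7818i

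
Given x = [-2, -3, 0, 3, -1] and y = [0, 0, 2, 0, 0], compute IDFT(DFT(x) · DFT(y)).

(x ⊛ y)[n] = Σ(m=0 to 4) x[m] · y[(n-m) mod 5]

Computing each output sample:
(x ⊛ y)[0] = 6
(x ⊛ y)[1] = -2
(x ⊛ y)[2] = -4
(x ⊛ y)[3] = -6
(x ⊛ y)[4] = 0

x ⊛ y = [6, -2, -4, -6, 0]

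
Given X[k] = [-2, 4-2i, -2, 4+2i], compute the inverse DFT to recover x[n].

x[n] = (1/4) Σ(k=0 to 3) X[k] · e^(2πikn/4)

Computing each x[n]:
x[0] = 1
x[1] = 1
x[2] = -3
x[3] = -1

x = [1, 1, -3, -1]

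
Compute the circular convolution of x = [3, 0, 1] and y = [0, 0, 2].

(x ⊛ y)[n] = Σ(m=0 to 2) x[m] · y[(n-m) mod 3]

Computing each output sample:
(x ⊛ y)[0] = 0
(x ⊛ y)[1] = 2
(x ⊛ y)[2] = 6

x ⊛ y = [0, 2, 6]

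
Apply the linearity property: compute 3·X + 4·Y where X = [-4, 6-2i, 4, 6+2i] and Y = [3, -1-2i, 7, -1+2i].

By linearity: DFT(3x + 4y) = 3·DFT(x) + 4·DFT(y)
= 3·[-4, 6-2i, 4, 6+2i] + 4·[3, -1-2i, 7, -1+2i]

Computing element-wise:
Z[0] = 3·(-4) + 4·(3) = 0
Z[1] = 3·(6-2i) + 4·(-1-2i) = 14-14i
Z[2] = 3·(4) + 4·(7) = 40
Z[3] = 3·(6+2i) + 4·(-1+2i) = 14+14i

DFT(3x + 4y) = 3·X + 4·Y = [0, 14-14i, 40, 14+14i]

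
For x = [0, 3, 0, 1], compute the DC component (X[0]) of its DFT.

X[0] = Σ(n=0 to 3) x[n] · ω_4^0 = Σ x[n]
= (0) + (3) + (0) + (1)

X[0] = 4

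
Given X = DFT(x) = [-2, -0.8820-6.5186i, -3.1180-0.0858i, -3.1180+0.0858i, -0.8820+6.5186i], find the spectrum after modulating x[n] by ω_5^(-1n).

Modulation property: DFT(ω_5^(-1n)·x[n]) = X[(k-1) mod 5], so circularly shift X by 1 positions.

X[k-1] = [-0.8820+6.5186i, -2, -0.8820-6.5186i, -3.1180-0.0858i, -3.1180+0.0858i]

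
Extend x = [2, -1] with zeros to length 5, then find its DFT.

Original 2-point DFT: [1, 3]
Zero-padded 5-point DFT provides frequency interpolation.

DFT_5([x, 0, ...]) = [1, 1.6910+0.9511i, 2.8090+0.5878i, 2.8090-0.5878i, 1.6910-0.9511i]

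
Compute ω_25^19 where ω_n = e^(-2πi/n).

ω_25^19 = e^(-2πi·19/25)
= cos(-2π·19/25) + i·sin(-2π·19/25)
= cos(-38π/25) + i·sin(-38π/25)

ω_25^19 = cos(-38π/25) + i·sin(-38π/25) = 0.0628+0.9980i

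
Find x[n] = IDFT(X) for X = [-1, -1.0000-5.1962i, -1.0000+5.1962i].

x[n] = (1/3) Σ(k=0 to 2) X[k] · e^(2πikn/3)

Computing each x[n]:
x[0] = -1
x[1] = 3
x[2] = -3

x = [-1, 3, -3]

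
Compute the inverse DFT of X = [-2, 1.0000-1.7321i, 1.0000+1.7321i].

x[n] = (1/3) Σ(k=0 to 2) X[k] · e^(2πikn/3)

Computing each x[n]:
x[0] = 0
x[1] = 0
x[2] = -2

x = [0, 0, -2]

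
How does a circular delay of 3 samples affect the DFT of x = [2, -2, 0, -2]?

Time shift by 3: X_shifted[k] = ω_4^(3k) · X[k]
Shifted x = [-2, 0, -2, 2]

DFT(x[n-3]) = [-2, 2i, -6, -2i]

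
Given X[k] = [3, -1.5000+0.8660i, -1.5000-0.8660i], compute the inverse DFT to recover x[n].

x[n] = (1/3) Σ(k=0 to 2) X[k] · e^(2πikn/3)

Computing each x[n]:
x[0] = 0
x[1] = 1
x[2] = 2

x = [0, 1, 2]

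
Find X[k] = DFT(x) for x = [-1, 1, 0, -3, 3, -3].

X[k] = Σ(n=0 to 5) x[n] · ω_6^(nk)
where ω_6 = e^(-2πi/6)

Computing each X[k]:
X[0] = -3
X[1] = -0.5000-0.8660i
X[2] = -4.5000-6.0622i
X[3] = 7
X[4] = -4.5000+6.0622i
X[5] = -0.5000+0.8660i

X = [-3, -0.5000-0.8660i, -4.5000-6.0622i, 7, -4.5000+6.0622i, -0.5000+0.8660i]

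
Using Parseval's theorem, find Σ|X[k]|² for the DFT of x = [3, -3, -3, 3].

Parseval: Σ|x[n]|² = (1/N)Σ|X[k]|², so Σ|X[k]|² = N·Σ|x[n]|² = 4·36.0000

Σ|X[k]|² = N·Σ|x[n]|² = 4·36.0000 = 144.0000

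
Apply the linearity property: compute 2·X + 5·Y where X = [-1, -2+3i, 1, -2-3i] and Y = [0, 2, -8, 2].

By linearity: DFT(2x + 5y) = 2·DFT(x) + 5·DFT(y)
= 2·[-1, -2+3i, 1, -2-3i] + 5·[0, 2, -8, 2]

Computing element-wise:
Z[0] = 2·(-1) + 5·(0) = -2
Z[1] = 2·(-2+3i) + 5·(2) = 6+6i
Z[2] = 2·(1) + 5·(-8) = -38
Z[3] = 2·(-2-3i) + 5·(2) = 6-6i

DFT(2x + 5y) = 2·X + 5·Y = [-2, 6+6i, -38, 6-6i]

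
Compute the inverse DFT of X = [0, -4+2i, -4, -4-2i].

x[n] = (1/4) Σ(k=0 to 3) X[k] · e^(2πikn/4)

Computing each x[n]:
x[0] = -3
x[1] = 0
x[2] = 1
x[3] = 2

x = [-3, 0, 1, 2]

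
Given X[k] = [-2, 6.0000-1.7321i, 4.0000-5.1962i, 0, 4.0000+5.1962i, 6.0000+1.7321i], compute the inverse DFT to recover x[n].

x[n] = (1/6) Σ(k=0 to 5) X[k] · e^(2πikn/6)

Computing each x[n]:
x[0] = 3
x[1] = 2
x[2] = -3
x[3] = -1
x[4] = -1
x[5] = -2

x = [3, 2, -3, -1, -1, -2]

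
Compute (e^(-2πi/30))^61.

Since ω_30^30 = 1, powers reduce modulo 30.
61 mod 30 = 1
So ω_30^61 = ω_30^1 = e^(-2πi·1/30)

ω_30^61 = ω_30^1 = 0.9781-0.2079i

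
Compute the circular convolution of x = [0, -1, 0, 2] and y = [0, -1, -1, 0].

(x ⊛ y)[n] = Σ(m=0 to 3) x[m] · y[(n-m) mod 4]

Computing each output sample:
(x ⊛ y)[0] = -2
(x ⊛ y)[1] = -2
(x ⊛ y)[2] = 1
(x ⊛ y)[3] = 1

x ⊛ y = [-2, -2, 1, 1]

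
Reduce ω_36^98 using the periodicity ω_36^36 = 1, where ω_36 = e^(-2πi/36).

Since ω_36^36 = 1, powers reduce modulo 36.
98 mod 36 = 26
So ω_36^98 = ω_36^26 = e^(-2πi·26/36)

ω_36^98 = ω_36^26 = -0.1736+0.9848i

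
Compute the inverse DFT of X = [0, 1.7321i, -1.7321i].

x[n] = (1/3) Σ(k=0 to 2) X[k] · e^(2πikn/3)

Computing each x[n]:
x[0] = 0
x[1] = -1
x[2] = 1

x = [0, -1, 1]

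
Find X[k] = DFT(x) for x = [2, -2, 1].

X[k] = Σ(n=0 to 2) x[n] · ω_3^(nk)
where ω_3 = e^(-2πi/3)

Computing each X[k]:
X[0] = 1
X[1] = 2.5000+2.5981i
X[2] = 2.5000-2.5981i

X = [1, 2.5000+2.5981i, 2.5000-2.5981i]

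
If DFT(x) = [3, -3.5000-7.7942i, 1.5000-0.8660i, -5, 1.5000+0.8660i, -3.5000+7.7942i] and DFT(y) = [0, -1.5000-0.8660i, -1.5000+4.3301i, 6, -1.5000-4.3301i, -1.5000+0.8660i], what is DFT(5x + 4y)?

By linearity: DFT(5x + 4y) = 5·DFT(x) + 4·DFT(y)
= 5·[3, -3.5000-7.7942i, 1.5000-0.8660i, -5, 1.5000+0.8660i, -3.5000+7.7942i] + 4·[0, -1.5000-0.8660i, -1.5000+4.3301i, 6, -1.5000-4.3301i, -1.5000+0.8660i]

Computing element-wise:
Z[0] = 5·(3) + 4·(0) = 15
Z[1] = 5·(-3.5000-7.7942i) + 4·(-1.5000-0.8660i) = -23.5000-42.4350i
Z[2] = 5·(1.5000-0.8660i) + 4·(-1.5000+4.3301i) = 1.5000+12.9904i
Z[3] = 5·(-5) + 4·(6) = -1
Z[4] = 5·(1.5000+0.8660i) + 4·(-1.5000-4.3301i) = 1.5000-12.9904i
Z[5] = 5·(-3.5000+7.7942i) + 4·(-1.5000+0.8660i) = -23.5000+42.4350i

DFT(5x + 4y) = 5·X + 4·Y = [15, -23.5000-42.4350i, 1.5000+12.9904i, -1, 1.5000-12.9904i, -23.5000+42.4350i]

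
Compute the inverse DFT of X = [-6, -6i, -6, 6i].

x[n] = (1/4) Σ(k=0 to 3) X[k] · e^(2πikn/4)

Computing each x[n]:
x[0] = -3
x[1] = 3
x[2] = -3
x[3] = -3

x = [-3, 3, -3, -3]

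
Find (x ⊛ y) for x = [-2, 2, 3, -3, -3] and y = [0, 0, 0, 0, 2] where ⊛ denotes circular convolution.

(x ⊛ y)[n] = Σ(m=0 to 4) x[m] · y[(n-m) mod 5]

Computing each output sample:
(x ⊛ y)[0] = 4
(x ⊛ y)[1] = 6
(x ⊛ y)[2] = -6
(x ⊛ y)[3] = -6
(x ⊛ y)[4] = -4

x ⊛ y = [4, 6, -6, -6, -4]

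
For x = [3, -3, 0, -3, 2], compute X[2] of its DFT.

X[2] = Σ(n=0 to 4) x[n] · ω_5^(2n) where ω_5 = e^(-2πi/5)
= (3)·ω_5^0 + (-3)·ω_5^2 + (0)·ω_5^4 + (-3)·ω_5^6 + (2)·ω_5^8

X[2] = 2.8820+5.7921i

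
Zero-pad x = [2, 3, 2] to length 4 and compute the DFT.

Original 3-point DFT: [7, -0.5000-0.8660i, -0.5000+0.8660i]
Zero-padded 4-point DFT provides frequency interpolation.

DFT_4([x, 0, ...]) = [7, -3i, 1, 3i]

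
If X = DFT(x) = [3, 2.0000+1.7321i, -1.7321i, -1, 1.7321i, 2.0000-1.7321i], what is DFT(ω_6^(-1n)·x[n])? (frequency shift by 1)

Modulation property: DFT(ω_6^(-1n)·x[n]) = X[(k-1) mod 6], so circularly shift X by 1 positions.

X[k-1] = [2.0000-1.7321i, 3, 2.0000+1.7321i, -1.7321i, -1, 1.7321i]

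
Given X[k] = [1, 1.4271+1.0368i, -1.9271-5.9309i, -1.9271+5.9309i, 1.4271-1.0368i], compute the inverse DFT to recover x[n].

x[n] = (1/5) Σ(k=0 to 4) X[k] · e^(2πikn/5)

Computing each x[n]:
x[0] = 0
x[1] = 2
x[2] = -3
x[3] = 2
x[4] = 0

x = [0, 2, -3, 2, 0]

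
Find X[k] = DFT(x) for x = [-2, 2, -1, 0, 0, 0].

X[k] = Σ(n=0 to 5) x[n] · ω_6^(nk)
where ω_6 = e^(-2πi/6)

Computing each X[k]:
X[0] = -1
X[1] = -0.5000-0.8660i
X[2] = -2.5000-2.5981i
X[3] = -5
X[4] = -2.5000+2.5981i
X[5] = -0.5000+0.8660i

X = [-1, -0.5000-0.8660i, -2.5000-2.5981i, -5, -2.5000+2.5981i, -0.5000+0.8660i]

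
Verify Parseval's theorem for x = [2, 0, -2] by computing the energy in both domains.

Time domain:
Σ|x[n]|² = |2|² + |0|² + |-2|² = 8.0000

Frequency domain:
(1/3)Σ|X[k]|² = (1/3)(|0|² + |3.0000-1.7321i|² + |3.0000+1.7321i|²) = (1/3)·24.0000 = 8.0000

Both sides agree, confirming Parseval's theorem.

Σ|x[n]|² = (1/N)Σ|X[k]|² = 8.0000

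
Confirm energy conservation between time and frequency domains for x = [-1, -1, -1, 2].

Time domain:
Σ|x[n]|² = |-1|² + |-1|² + |-1|² + |2|² = 7.0000

Frequency domain:
(1/4)Σ|X[k]|² = (1/4)(|-1|² + |3i|² + |-3|² + |-3i|²) = (1/4)·28.0000 = 7.0000

Both sides agree, confirming Parseval's theorem.

Σ|x[n]|² = (1/N)Σ|X[k]|² = 7.0000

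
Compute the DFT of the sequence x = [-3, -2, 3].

X[k] = Σ(n=0 to 2) x[n] · ω_3^(nk)
where ω_3 = e^(-2πi/3)

Computing each X[k]:
X[0] = -2
X[1] = -3.5000+4.3301i
X[2] = -3.5000-4.3301i

X = [-2, -3.5000+4.3301i, -3.5000-4.3301i]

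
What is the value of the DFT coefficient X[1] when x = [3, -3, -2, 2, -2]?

X[1] = Σ(n=0 to 4) x[n] · ω_5^(1n) where ω_5 = e^(-2πi/5)
= (3)·ω_5^0 + (-3)·ω_5^1 + (-2)·ω_5^2 + (2)·ω_5^3 + (-2)·ω_5^4

X[1] = 1.4549+3.3022i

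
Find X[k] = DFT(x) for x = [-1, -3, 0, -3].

X[k] = Σ(n=0 to 3) x[n] · ω_4^(nk)
where ω_4 = e^(-2πi/4)

Computing each X[k]:
X[0] = -7
X[1] = -1
X[2] = 5
X[3] = -1

X = [-7, -1, 5, -1]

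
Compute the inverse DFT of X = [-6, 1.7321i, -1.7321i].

x[n] = (1/3) Σ(k=0 to 2) X[k] · e^(2πikn/3)

Computing each x[n]:
x[0] = -2
x[1] = -3
x[2] = -1

x = [-2, -3, -1]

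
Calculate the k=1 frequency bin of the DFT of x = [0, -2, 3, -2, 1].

X[1] = Σ(n=0 to 4) x[n] · ω_5^(1n) where ω_5 = e^(-2πi/5)
= (0)·ω_5^0 + (-2)·ω_5^1 + (3)·ω_5^2 + (-2)·ω_5^3 + (1)·ω_5^4

X[1] = -1.1180-0.0858i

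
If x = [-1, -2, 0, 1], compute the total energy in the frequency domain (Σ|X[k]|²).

Parseval: Σ|x[n]|² = (1/N)Σ|X[k]|², so Σ|X[k]|² = N·Σ|x[n]|² = 4·6.0000

Σ|X[k]|² = N·Σ|x[n]|² = 4·6.0000 = 24.0000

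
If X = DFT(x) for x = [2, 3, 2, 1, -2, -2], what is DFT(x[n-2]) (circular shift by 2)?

Time shift by 2: X_shifted[k] = ω_6^(2k) · X[k]
Shifted x = [-2, -2, 2, 3, 2, 1]

DFT(x[n-2]) = [4, -7.5000+2.5981i, -0.5000+2.5981i, 0, -0.5000-2.5981i, -7.5000-2.5981i]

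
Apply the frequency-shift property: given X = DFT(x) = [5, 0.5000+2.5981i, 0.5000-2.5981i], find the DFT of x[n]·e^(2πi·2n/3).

Modulation property: DFT(ω_3^(-2n)·x[n]) = X[(k-2) mod 3], so circularly shift X by 2 positions.

X[k-2] = [0.5000+2.5981i, 0.5000-2.5981i, 5]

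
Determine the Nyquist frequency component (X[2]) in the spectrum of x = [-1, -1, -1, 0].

X[2] = Σ(n=0 to 3) x[n] · ω_4^(2n) where ω_4 = e^(-2πi/4)
= (-1)·ω_4^0 + (-1)·ω_4^2 + (-1)·ω_4^4 + (0)·ω_4^6

X[2] = -1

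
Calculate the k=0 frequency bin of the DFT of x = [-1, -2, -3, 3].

X[0] = Σ(n=0 to 3) x[n] · ω_4^0 = Σ x[n]
= (-1) + (-2) + (-3) + (3)

X[0] = -3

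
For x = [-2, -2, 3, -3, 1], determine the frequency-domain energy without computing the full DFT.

Parseval: Σ|x[n]|² = (1/N)Σ|X[k]|², so Σ|X[k]|² = N·Σ|x[n]|² = 5·27.0000

Σ|X[k]|² = N·Σ|x[n]|² = 5·27.0000 = 135.0000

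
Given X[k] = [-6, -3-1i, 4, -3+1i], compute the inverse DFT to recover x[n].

x[n] = (1/4) Σ(k=0 to 3) X[k] · e^(2πikn/4)

Computing each x[n]:
x[0] = -2
x[1] = -2
x[2] = 1
x[3] = -3

x = [-2, -2, 1, -3]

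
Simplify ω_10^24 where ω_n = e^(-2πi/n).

Since ω_10^10 = 1, powers reduce modulo 10.
24 mod 10 = 4
So ω_10^24 = ω_10^4 = e^(-2πi·4/10)

ω_10^24 = ω_10^4 = -0.8090-0.5878i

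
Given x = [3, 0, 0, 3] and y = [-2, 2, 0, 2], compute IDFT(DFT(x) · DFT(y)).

(x ⊛ y)[n] = Σ(m=0 to 3) x[m] · y[(n-m) mod 4]

Computing each output sample:
(x ⊛ y)[0] = 0
(x ⊛ y)[1] = 6
(x ⊛ y)[2] = 6
(x ⊛ y)[3] = 0

x ⊛ y = [0, 6, 6, 0]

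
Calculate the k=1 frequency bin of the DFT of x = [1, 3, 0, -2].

X[1] = Σ(n=0 to 3) x[n] · ω_4^(1n) where ω_4 = e^(-2πi/4)
= (1)·ω_4^0 + (3)·ω_4^1 + (0)·ω_4^2 + (-2)·ω_4^3

X[1] = 1-5i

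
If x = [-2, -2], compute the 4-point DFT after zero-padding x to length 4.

Original 2-point DFT: [-4, 0]
Zero-padded 4-point DFT provides frequency interpolation.

DFT_4([x, 0, ...]) = [-4, -2+2i, 0, -2-2i]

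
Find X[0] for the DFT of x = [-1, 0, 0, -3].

X[0] = Σ(n=0 to 3) x[n] · ω_4^0 = Σ x[n]
= (-1) + (0) + (0) + (-3)

X[0] = -4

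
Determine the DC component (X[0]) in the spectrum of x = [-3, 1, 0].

X[0] = Σ(n=0 to 2) x[n] · ω_3^0 = Σ x[n]
= (-3) + (1) + (0)

X[0] = -2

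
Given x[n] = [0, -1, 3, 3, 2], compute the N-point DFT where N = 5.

X[k] = Σ(n=0 to 4) x[n] · ω_5^(nk)
where ω_5 = e^(-2πi/5)

Computing each X[k]:
X[0] = 7
X[1] = -4.5451+2.8532i
X[2] = 1.0451+1.7634i
X[3] = 1.0451-1.7634i
X[4] = -4.5451-2.8532i

X = [7, -4.5451+2.8532i, 1.0451+1.7634i, 1.0451-1.7634i, -4.5451-2.8532i]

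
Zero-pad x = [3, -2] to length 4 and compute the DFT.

Original 2-point DFT: [1, 5]
Zero-padded 4-point DFT provides frequency interpolation.

DFT_4([x, 0, ...]) = [1, 3+2i, 5, 3-2i]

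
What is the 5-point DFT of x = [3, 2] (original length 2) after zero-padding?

Original 2-point DFT: [5, 1]
Zero-padded 5-point DFT provides frequency interpolation.

DFT_5([x, 0, ...]) = [5, 3.6180-1.9021i, 1.3820-1.1756i, 1.3820+1.1756i, 3.6180+1.9021i]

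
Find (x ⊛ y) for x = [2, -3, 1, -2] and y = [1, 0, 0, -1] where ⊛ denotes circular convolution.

(x ⊛ y)[n] = Σ(m=0 to 3) x[m] · y[(n-m) mod 4]

Computing each output sample:
(x ⊛ y)[0] = 5
(x ⊛ y)[1] = -4
(x ⊛ y)[2] = 3
(x ⊛ y)[3] = -4

x ⊛ y = [5, -4, 3, -4]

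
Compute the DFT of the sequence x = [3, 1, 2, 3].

X[k] = Σ(n=0 to 3) x[n] · ω_4^(nk)
where ω_4 = e^(-2πi/4)

Computing each X[k]:
X[0] = 9
X[1] = 1+2i
X[2] = 1
X[3] = 1-2i

X = [9, 1+2i, 1, 1-2i]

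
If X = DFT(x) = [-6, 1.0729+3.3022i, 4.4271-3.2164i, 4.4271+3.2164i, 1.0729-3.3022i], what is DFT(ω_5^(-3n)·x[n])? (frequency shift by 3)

Modulation property: DFT(ω_5^(-3n)·x[n]) = X[(k-3) mod 5], so circularly shift X by 3 positions.

X[k-3] = [4.4271-3.2164i, 4.4271+3.2164i, 1.0729-3.3022i, -6, 1.0729+3.3022i]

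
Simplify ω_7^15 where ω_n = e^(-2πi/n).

Since ω_7^7 = 1, powers reduce modulo 7.
15 mod 7 = 1
So ω_7^15 = ω_7^1 = e^(-2πi·1/7)

ω_7^15 = ω_7^1 = 0.6235-0.7818i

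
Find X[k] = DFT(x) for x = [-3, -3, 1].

X[k] = Σ(n=0 to 2) x[n] · ω_3^(nk)
where ω_3 = e^(-2πi/3)

Computing each X[k]:
X[0] = -5
X[1] = -2.0000+3.4641i
X[2] = -2.0000-3.4641i

X = [-5, -2.0000+3.4641i, -2.0000-3.4641i]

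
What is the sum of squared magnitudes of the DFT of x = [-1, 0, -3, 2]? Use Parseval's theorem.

Parseval: Σ|x[n]|² = (1/N)Σ|X[k]|², so Σ|X[k]|² = N·Σ|x[n]|² = 4·14.0000

Σ|X[k]|² = N·Σ|x[n]|² = 4·14.0000 = 56.0000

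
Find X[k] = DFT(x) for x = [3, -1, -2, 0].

X[k] = Σ(n=0 to 3) x[n] · ω_4^(nk)
where ω_4 = e^(-2πi/4)

Computing each X[k]:
X[0] = 0
X[1] = 5+1i
X[2] = 2
X[3] = 5-1i

X = [0, 5+1i, 2, 5-1i]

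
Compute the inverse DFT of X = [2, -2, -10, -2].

x[n] = (1/4) Σ(k=0 to 3) X[k] · e^(2πikn/4)

Computing each x[n]:
x[0] = -3
x[1] = 3
x[2] = -1
x[3] = 3

x = [-3, 3, -1, 3]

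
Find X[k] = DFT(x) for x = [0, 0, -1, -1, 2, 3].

X[k] = Σ(n=0 to 5) x[n] · ω_6^(nk)
where ω_6 = e^(-2πi/6)

Computing each X[k]:
X[0] = 3
X[1] = 2.0000+5.1962i
X[2] = -3
X[3] = -1
X[4] = -3
X[5] = 2.0000-5.1962i

X = [3, 2.0000+5.1962i, -3, -1, -3, 2.0000-5.1962i]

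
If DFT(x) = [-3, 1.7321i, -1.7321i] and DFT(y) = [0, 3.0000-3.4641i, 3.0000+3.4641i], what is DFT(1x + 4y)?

By linearity: DFT(1x + 4y) = 1·DFT(x) + 4·DFT(y)
= 1·[-3, 1.7321i, -1.7321i] + 4·[0, 3.0000-3.4641i, 3.0000+3.4641i]

Computing element-wise:
Z[0] = 1·(-3) + 4·(0) = -3
Z[1] = 1·(1.7321i) + 4·(3.0000-3.4641i) = 12.0000-12.1243i
Z[2] = 1·(-1.7321i) + 4·(3.0000+3.4641i) = 12.0000+12.1243i

DFT(1x + 4y) = 1·X + 4·Y = [-3, 12.0000-12.1243i, 12.0000+12.1243i]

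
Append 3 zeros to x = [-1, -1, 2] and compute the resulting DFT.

Original 3-point DFT: [0, -1.5000+2.5981i, -1.5000-2.5981i]
Zero-padded 6-point DFT provides frequency interpolation.

DFT_6([x, 0, ...]) = [0, -2.5000-0.8660i, -1.5000+2.5981i, 2, -1.5000-2.5981i, -2.5000+0.8660i]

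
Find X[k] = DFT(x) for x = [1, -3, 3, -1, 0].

X[k] = Σ(n=0 to 4) x[n] · ω_5^(nk)
where ω_5 = e^(-2πi/5)

Computing each X[k]:
X[0] = 0
X[1] = -1.5451+0.5020i
X[2] = 4.0451+5.5676i
X[3] = 4.0451-5.5676i
X[4] = -1.5451-0.5020i

X = [0, -1.5451+0.5020i, 4.0451+5.5676i, 4.0451-5.5676i, -1.5451-0.5020i]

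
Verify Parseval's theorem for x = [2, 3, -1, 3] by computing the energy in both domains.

Time domain:
Σ|x[n]|² = |2|² + |3|² + |-1|² + |3|² = 23.0000

Frequency domain:
(1/4)Σ|X[k]|² = (1/4)(|7|² + |3|² + |-5|² + |3|²) = (1/4)·92.0000 = 23.0000

Both sides agree, confirming Parseval's theorem.

Σ|x[n]|² = (1/N)Σ|X[k]|² = 23.0000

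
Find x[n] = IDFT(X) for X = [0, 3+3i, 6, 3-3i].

x[n] = (1/4) Σ(k=0 to 3) X[k] · e^(2πikn/4)

Computing each x[n]:
x[0] = 3
x[1] = -3
x[2] = 0
x[3] = 0

x = [3, -3, 0, 0]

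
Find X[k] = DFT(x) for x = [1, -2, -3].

X[k] = Σ(n=0 to 2) x[n] · ω_3^(nk)
where ω_3 = e^(-2πi/3)

Computing each X[k]:
X[0] = -4
X[1] = 3.5000-0.8660i
X[2] = 3.5000+0.8660i

X = [-4, 3.5000-0.8660i, 3.5000+0.8660i]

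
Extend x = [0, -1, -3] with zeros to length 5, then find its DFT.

Original 3-point DFT: [-4, 2.0000-1.7321i, 2.0000+1.7321i]
Zero-padded 5-point DFT provides frequency interpolation.

DFT_5([x, 0, ...]) = [-4, 2.1180+2.7144i, -0.1180-2.2654i, -0.1180+2.2654i, 2.1180-2.7144i]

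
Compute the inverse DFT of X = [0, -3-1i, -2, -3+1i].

x[n] = (1/4) Σ(k=0 to 3) X[k] · e^(2πikn/4)

Computing each x[n]:
x[0] = -2
x[1] = 1
x[2] = 1
x[3] = 0

x = [-2, 1, 1, 0]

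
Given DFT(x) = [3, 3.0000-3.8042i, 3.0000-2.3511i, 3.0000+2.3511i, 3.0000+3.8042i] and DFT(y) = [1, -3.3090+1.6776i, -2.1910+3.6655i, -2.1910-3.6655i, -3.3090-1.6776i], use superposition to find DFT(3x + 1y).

By linearity: DFT(3x + 1y) = 3·DFT(x) + 1·DFT(y)
= 3·[3, 3.0000-3.8042i, 3.0000-2.3511i, 3.0000+2.3511i, 3.0000+3.8042i] + 1·[1, -3.3090+1.6776i, -2.1910+3.6655i, -2.1910-3.6655i, -3.3090-1.6776i]

Computing element-wise:
Z[0] = 3·(3) + 1·(1) = 10
Z[1] = 3·(3.0000-3.8042i) + 1·(-3.3090+1.6776i) = 5.6910-9.7350i
Z[2] = 3·(3.0000-2.3511i) + 1·(-2.1910+3.6655i) = 6.8090-3.3878i
Z[3] = 3·(3.0000+2.3511i) + 1·(-2.1910-3.6655i) = 6.8090+3.3878i
Z[4] = 3·(3.0000+3.8042i) + 1·(-3.3090-1.6776i) = 5.6910+9.7350i

DFT(3x + 1y) = 3·X + 1·Y = [10, 5.6910-9.7350i, 6.8090-3.3878i, 6.8090+3.3878i, 5.6910+9.7350i]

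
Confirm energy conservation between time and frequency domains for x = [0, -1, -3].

Time domain:
Σ|x[n]|² = |0|² + |-1|² + |-3|² = 10.0000

Frequency domain:
(1/3)Σ|X[k]|² = (1/3)(|-4|² + |2.0000-1.7321i|² + |2.0000+1.7321i|²) = (1/3)·30.0000 = 10.0000

Both sides agree, confirming Parseval's theorem.

Σ|x[n]|² = (1/N)Σ|X[k]|² = 10.0000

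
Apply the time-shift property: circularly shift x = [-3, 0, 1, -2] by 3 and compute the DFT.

Time shift by 3: X_shifted[k] = ω_4^(3k) · X[k]
Shifted x = [0, 1, -2, -3]

DFT(x[n-3]) = [-4, 2-4i, 0, 2+4i]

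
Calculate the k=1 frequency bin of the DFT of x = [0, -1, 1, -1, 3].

X[1] = Σ(n=0 to 4) x[n] · ω_5^(1n) where ω_5 = e^(-2πi/5)
= (0)·ω_5^0 + (-1)·ω_5^1 + (1)·ω_5^2 + (-1)·ω_5^3 + (3)·ω_5^4

X[1] = 0.6180+2.6287i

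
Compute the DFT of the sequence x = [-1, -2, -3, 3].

X[k] = Σ(n=0 to 3) x[n] · ω_4^(nk)
where ω_4 = e^(-2πi/4)

Computing each X[k]:
X[0] = -3
X[1] = 2+5i
X[2] = -5
X[3] = 2-5i

X = [-3, 2+5i, -5, 2-5i]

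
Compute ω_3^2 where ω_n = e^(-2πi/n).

ω_3^2 = e^(-2πi·2/3)
= cos(-2π·2/3) + i·sin(-2π·2/3)
= cos(-4π/3) + i·sin(-4π/3)

ω_3^2 = cos(-4π/3) + i·sin(-4π/3) = -0.5000+0.8660i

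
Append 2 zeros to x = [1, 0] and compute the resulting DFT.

Original 2-point DFT: [1, 1]
Zero-padded 4-point DFT provides frequency interpolation.

DFT_4([x, 0, ...]) = [1, 1, 1, 1]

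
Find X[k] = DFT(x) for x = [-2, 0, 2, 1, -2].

X[k] = Σ(n=0 to 4) x[n] · ω_5^(nk)
where ω_5 = e^(-2πi/5)

Computing each X[k]:
X[0] = -1
X[1] = -5.0451-2.4899i
X[2] = 0.5451-0.2245i
X[3] = 0.5451+0.2245i
X[4] = -5.0451+2.4899i

X = [-1, -5.0451-2.4899i, 0.5451-0.2245i, 0.5451+0.2245i, -5.0451+2.4899i]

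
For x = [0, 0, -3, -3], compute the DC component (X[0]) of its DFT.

X[0] = Σ(n=0 to 3) x[n] · ω_4^0 = Σ x[n]
= (0) + (0) + (-3) + (-3)

X[0] = -6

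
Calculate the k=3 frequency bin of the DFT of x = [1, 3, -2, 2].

X[3] = Σ(n=0 to 3) x[n] · ω_4^(3n) where ω_4 = e^(-2πi/4)
= (1)·ω_4^0 + (3)·ω_4^3 + (-2)·ω_4^6 + (2)·ω_4^9

X[3] = 3+1i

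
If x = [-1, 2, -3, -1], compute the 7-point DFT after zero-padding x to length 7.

Original 4-point DFT: [-3, 2-3i, -5, 2+3i]
Zero-padded 7-point DFT provides frequency interpolation.

DFT_7([x, 0, ...]) = [-3, 1.8155+1.7950i, 0.6344-4.0333i, -4.4499-2.2383i, -4.4499+2.2383i, 0.6344+4.0333i, 1.8155-1.7950i]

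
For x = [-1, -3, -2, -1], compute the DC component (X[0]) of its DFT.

X[0] = Σ(n=0 to 3) x[n] · ω_4^0 = Σ x[n]
= (-1) + (-3) + (-2) + (-1)

X[0] = -7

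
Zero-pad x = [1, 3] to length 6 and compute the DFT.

Original 2-point DFT: [4, -2]
Zero-padded 6-point DFT provides frequency interpolation.

DFT_6([x, 0, ...]) = [4, 2.5000-2.5981i, -0.5000-2.5981i, -2, -0.5000+2.5981i, 2.5000+2.5981i]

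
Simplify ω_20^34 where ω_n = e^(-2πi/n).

Since ω_20^20 = 1, powers reduce modulo 20.
34 mod 20 = 14
So ω_20^34 = ω_20^14 = e^(-2πi·14/20)

ω_20^34 = ω_20^14 = -0.3090+0.9511i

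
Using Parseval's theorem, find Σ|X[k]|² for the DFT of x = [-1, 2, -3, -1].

Parseval: Σ|x[n]|² = (1/N)Σ|X[k]|², so Σ|X[k]|² = N·Σ|x[n]|² = 4·15.0000

Σ|X[k]|² = N·Σ|x[n]|² = 4·15.0000 = 60.0000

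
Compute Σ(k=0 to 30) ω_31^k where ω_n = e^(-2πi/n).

Sum of all nth roots of unity equals 0 for n > 1 (geometric series with r ≠ 1).

0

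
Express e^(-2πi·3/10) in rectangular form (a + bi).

ω_10^3 = e^(-2πi·3/10)
= cos(-2π·3/10) + i·sin(-2π·3/10)
= cos(-6π/10) + i·sin(-6π/10)

ω_10^3 = cos(-6π/10) + i·sin(-6π/10) = -0.3090-0.9511i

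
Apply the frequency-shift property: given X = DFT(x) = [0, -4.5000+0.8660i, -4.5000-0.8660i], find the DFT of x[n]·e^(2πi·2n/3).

Modulation property: DFT(ω_3^(-2n)·x[n]) = X[(k-2) mod 3], so circularly shift X by 2 positions.

X[k-2] = [-4.5000+0.8660i, -4.5000-0.8660i, 0]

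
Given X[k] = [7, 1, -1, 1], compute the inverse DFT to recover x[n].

x[n] = (1/4) Σ(k=0 to 3) X[k] · e^(2πikn/4)

Computing each x[n]:
x[0] = 2
x[1] = 2
x[2] = 1
x[3] = 2

x = [2, 2, 1, 2]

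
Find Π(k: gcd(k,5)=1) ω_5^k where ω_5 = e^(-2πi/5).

The primitive 5th roots of unity are ω_5^k for k coprime to 5: k ∈ {1, 2, 3, 4}
Their product equals the constant term of the cyclotomic polynomial Φ_5(x) up to sign.
For n ≥ 3, the product of all primitive nth roots of unity is 1. (For n=1 it is 1; for n=2 it is -1.)

1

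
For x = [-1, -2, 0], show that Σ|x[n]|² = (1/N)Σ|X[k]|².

Time domain:
Σ|x[n]|² = |-1|² + |-2|² + |0|² = 5.0000

Frequency domain:
(1/3)Σ|X[k]|² = (1/3)(|-3|² + |1.7321i|² + |-1.7321i|²) = (1/3)·15.0000 = 5.0000

Both sides agree, confirming Parseval's theorem.

Σ|x[n]|² = (1/N)Σ|X[k]|² = 5.0000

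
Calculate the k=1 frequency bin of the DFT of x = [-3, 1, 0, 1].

X[1] = Σ(n=0 to 3) x[n] · ω_4^(1n) where ω_4 = e^(-2πi/4)
= (-3)·ω_4^0 + (1)·ω_4^1 + (0)·ω_4^2 + (1)·ω_4^3

X[1] = -3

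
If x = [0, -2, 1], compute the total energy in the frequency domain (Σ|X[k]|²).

Parseval: Σ|x[n]|² = (1/N)Σ|X[k]|², so Σ|X[k]|² = N·Σ|x[n]|² = 3·5.0000

Σ|X[k]|² = N·Σ|x[n]|² = 3·5.0000 = 15.0000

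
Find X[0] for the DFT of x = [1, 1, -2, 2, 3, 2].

X[0] = Σ(n=0 to 5) x[n] · ω_6^0 = Σ x[n]
= (1) + (1) + (-2) + (2) + (3) + (2)

X[0] = 7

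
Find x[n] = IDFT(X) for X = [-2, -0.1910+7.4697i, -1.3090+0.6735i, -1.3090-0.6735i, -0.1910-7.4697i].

x[n] = (1/5) Σ(k=0 to 4) X[k] · e^(2πikn/5)

Computing each x[n]:
x[0] = -1
x[1] = -3
x[2] = -2
x[3] = 1
x[4] = 3

x = [-1, -3, -2, 1, 3]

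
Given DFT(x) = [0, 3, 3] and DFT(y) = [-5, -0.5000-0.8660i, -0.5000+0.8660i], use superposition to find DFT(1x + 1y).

By linearity: DFT(1x + 1y) = 1·DFT(x) + 1·DFT(y)
= 1·[0, 3, 3] + 1·[-5, -0.5000-0.8660i, -0.5000+0.8660i]

Computing element-wise:
Z[0] = 1·(0) + 1·(-5) = -5
Z[1] = 1·(3) + 1·(-0.5000-0.8660i) = 2.5000-0.8660i
Z[2] = 1·(3) + 1·(-0.5000+0.8660i) = 2.5000+0.8660i

DFT(1x + 1y) = 1·X + 1·Y = [-5, 2.5000-0.8660i, 2.5000+0.8660i]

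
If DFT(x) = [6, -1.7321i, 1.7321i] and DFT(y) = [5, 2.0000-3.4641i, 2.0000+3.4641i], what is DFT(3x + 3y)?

By linearity: DFT(3x + 3y) = 3·DFT(x) + 3·DFT(y)
= 3·[6, -1.7321i, 1.7321i] + 3·[5, 2.0000-3.4641i, 2.0000+3.4641i]

Computing element-wise:
Z[0] = 3·(6) + 3·(5) = 33
Z[1] = 3·(-1.7321i) + 3·(2.0000-3.4641i) = 6.0000-15.5886i
Z[2] = 3·(1.7321i) + 3·(2.0000+3.4641i) = 6.0000+15.5886i

DFT(3x + 3y) = 3·X + 3·Y = [33, 6.0000-15.5886i, 6.0000+15.5886i]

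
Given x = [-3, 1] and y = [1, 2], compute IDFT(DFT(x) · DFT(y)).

(x ⊛ y)[n] = Σ(m=0 to 1) x[m] · y[(n-m) mod 2]

Computing each output sample:
(x ⊛ y)[0] = -1
(x ⊛ y)[1] = -5

x ⊛ y = [-1, -5]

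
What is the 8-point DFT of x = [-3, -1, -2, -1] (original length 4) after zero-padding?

Original 4-point DFT: [-7, -1, -3, -1]
Zero-padded 8-point DFT provides frequency interpolation.

DFT_8([x, 0, ...]) = [-7, -3.0000+3.4142i, -1, -3.0000-0.5858i, -3, -3.0000+0.5858i, -1, -3.0000-3.4142i]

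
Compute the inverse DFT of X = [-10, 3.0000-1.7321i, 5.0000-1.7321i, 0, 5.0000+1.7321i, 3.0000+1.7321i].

x[n] = (1/6) Σ(k=0 to 5) X[k] · e^(2πikn/6)

Computing each x[n]:
x[0] = 1
x[1] = -1
x[2] = -3
x[3] = -1
x[4] = -3
x[5] = -3

x = [1, -1, -3, -1, -3, -3]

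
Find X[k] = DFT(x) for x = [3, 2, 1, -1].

X[k] = Σ(n=0 to 3) x[n] · ω_4^(nk)
where ω_4 = e^(-2πi/4)

Computing each X[k]:
X[0] = 5
X[1] = 2-3i
X[2] = 3
X[3] = 2+3i

X = [5, 2-3i, 3, 2+3i]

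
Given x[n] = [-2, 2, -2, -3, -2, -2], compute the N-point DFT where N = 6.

X[k] = Σ(n=0 to 5) x[n] · ω_6^(nk)
where ω_6 = e^(-2πi/6)

Computing each X[k]:
X[0] = -9
X[1] = 3.0000-3.4641i
X[2] = -3.0000-3.4641i
X[3] = -3
X[4] = -3.0000+3.4641i
X[5] = 3.0000+3.4641i

X = [-9, 3.0000-3.4641i, -3.0000-3.4641i, -3, -3.0000+3.4641i, 3.0000+3.4641i]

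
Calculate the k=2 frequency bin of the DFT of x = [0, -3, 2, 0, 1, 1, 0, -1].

X[2] = Σ(n=0 to 7) x[n] · ω_8^(2n) where ω_8 = e^(-2πi/8)
= (0)·ω_8^0 + (-3)·ω_8^2 + (2)·ω_8^4 + (0)·ω_8^6 + (1)·ω_8^8 + (1)·ω_8^10 + (0)·ω_8^12 + (-1)·ω_8^14

X[2] = -1+1i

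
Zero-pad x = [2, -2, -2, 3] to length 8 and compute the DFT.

Original 4-point DFT: [1, 4+5i, -1, 4-5i]
Zero-padded 8-point DFT provides frequency interpolation.

DFT_8([x, 0, ...]) = [1, -1.5355+1.2929i, 4+5i, 5.5355-2.7071i, -1, 5.5355+2.7071i, 4-5i, -1.5355-1.2929i]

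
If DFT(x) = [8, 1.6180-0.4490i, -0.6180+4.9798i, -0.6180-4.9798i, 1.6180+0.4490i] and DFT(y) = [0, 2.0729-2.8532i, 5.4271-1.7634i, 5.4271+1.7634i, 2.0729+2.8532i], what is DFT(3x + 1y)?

By linearity: DFT(3x + 1y) = 3·DFT(x) + 1·DFT(y)
= 3·[8, 1.6180-0.4490i, -0.6180+4.9798i, -0.6180-4.9798i, 1.6180+0.4490i] + 1·[0, 2.0729-2.8532i, 5.4271-1.7634i, 5.4271+1.7634i, 2.0729+2.8532i]

Computing element-wise:
Z[0] = 3·(8) + 1·(0) = 24
Z[1] = 3·(1.6180-0.4490i) + 1·(2.0729-2.8532i) = 6.9269-4.2002i
Z[2] = 3·(-0.6180+4.9798i) + 1·(5.4271-1.7634i) = 3.5731+13.1760i
Z[3] = 3·(-0.6180-4.9798i) + 1·(5.4271+1.7634i) = 3.5731-13.1760i
Z[4] = 3·(1.6180+0.4490i) + 1·(2.0729+2.8532i) = 6.9269+4.2002i

DFT(3x + 1y) = 3·X + 1·Y = [24, 6.9269-4.2002i, 3.5731+13.1760i, 3.5731-13.1760i, 6.9269+4.2002i]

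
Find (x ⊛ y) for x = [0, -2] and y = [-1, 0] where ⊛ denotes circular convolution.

(x ⊛ y)[n] = Σ(m=0 to 1) x[m] · y[(n-m) mod 2]

Computing each output sample:
(x ⊛ y)[0] = 0
(x ⊛ y)[1] = 2

x ⊛ y = [0, 2]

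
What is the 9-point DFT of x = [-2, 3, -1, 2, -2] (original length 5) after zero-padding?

Original 5-point DFT: [0, -2.5000-2.9919i, -2.5000-5.7921i, -2.5000+5.7921i, -2.5000+2.9919i]
Zero-padded 9-point DFT provides frequency interpolation.

DFT_9([x, 0, ...]) = [0, 1.0039-1.9916i, -3.0715-2.1659i, -1.7321i, -6.9324-5.3705i, -6.9324+5.3705i, 1.7321i, -3.0715+2.1659i, 1.0039+1.9916i]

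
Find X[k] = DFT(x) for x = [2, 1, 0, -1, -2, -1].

X[k] = Σ(n=0 to 5) x[n] · ω_6^(nk)
where ω_6 = e^(-2πi/6)

Computing each X[k]:
X[0] = -1
X[1] = 4.0000-3.4641i
X[2] = 2
X[3] = 1
X[4] = 2
X[5] = 4.0000+3.4641i

X = [-1, 4.0000-3.4641i, 2, 1, 2, 4.0000+3.4641i]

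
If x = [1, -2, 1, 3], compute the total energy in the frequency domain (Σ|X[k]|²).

Parseval: Σ|x[n]|² = (1/N)Σ|X[k]|², so Σ|X[k]|² = N·Σ|x[n]|² = 4·15.0000

Σ|X[k]|² = N·Σ|x[n]|² = 4·15.0000 = 60.0000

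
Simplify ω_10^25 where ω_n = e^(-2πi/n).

Since ω_10^10 = 1, powers reduce modulo 10.
25 mod 10 = 5
So ω_10^25 = ω_10^5 = e^(-2πi·5/10)

ω_10^25 = ω_10^5 = -1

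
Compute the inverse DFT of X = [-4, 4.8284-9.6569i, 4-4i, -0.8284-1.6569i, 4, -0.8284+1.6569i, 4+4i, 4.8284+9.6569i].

x[n] = (1/8) Σ(k=0 to 7) X[k] · e^(2πikn/8)

Computing each x[n]:
x[0] = 2
x[1] = 3
x[2] = 1
x[3] = -1
x[4] = 0
x[5] = -3
x[6] = -3
x[7] = -3

x = [2, 3, 1, -1, 0, -3, -3, -3]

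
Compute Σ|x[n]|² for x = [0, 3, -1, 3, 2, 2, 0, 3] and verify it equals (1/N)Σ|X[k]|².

Time domain:
Σ|x[n]|² = |0|² + |3|² + |-1|² + |3|² + |2|² + |2|² + |0|² + |3|² = 36.0000

Frequency domain:
(1/8)Σ|X[k]|² = (1/8)(|12|² + |-1.2929+0.2929i|² + |3+1i|² + |-2.7071-1.7071i|² + |-10|² + |-2.7071+1.7071i|² + |3-1i|² + |-1.2929-0.2929i|²) = (1/8)·288.0000 = 36.0000

Both sides agree, confirming Parseval's theorem.

Σ|x[n]|² = (1/N)Σ|X[k]|² = 36.0000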